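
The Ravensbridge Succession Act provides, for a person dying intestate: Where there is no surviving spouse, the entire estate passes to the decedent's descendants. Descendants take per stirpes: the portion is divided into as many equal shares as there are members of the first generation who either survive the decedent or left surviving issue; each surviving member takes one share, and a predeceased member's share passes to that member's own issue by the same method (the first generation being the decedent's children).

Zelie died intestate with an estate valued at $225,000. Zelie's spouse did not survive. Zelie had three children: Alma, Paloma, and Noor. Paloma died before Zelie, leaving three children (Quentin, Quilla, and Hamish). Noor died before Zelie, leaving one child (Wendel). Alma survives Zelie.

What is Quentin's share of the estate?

The entire $225,000 passes to the descendants.
That amount ($225,000) is divided into 3 shares of $75,000: Alma takes $75,000; Paloma's $75,000 share passes to Paloma's issue; Noor's $75,000 share passes to Noor's issue.
Paloma's share ($75,000) is divided into 3 shares of $25,000: Quentin, Quilla, and Hamish each take $25,000.
Noor's share ($75,000) passes entirely to Wendel.

Quentin receives $25,000.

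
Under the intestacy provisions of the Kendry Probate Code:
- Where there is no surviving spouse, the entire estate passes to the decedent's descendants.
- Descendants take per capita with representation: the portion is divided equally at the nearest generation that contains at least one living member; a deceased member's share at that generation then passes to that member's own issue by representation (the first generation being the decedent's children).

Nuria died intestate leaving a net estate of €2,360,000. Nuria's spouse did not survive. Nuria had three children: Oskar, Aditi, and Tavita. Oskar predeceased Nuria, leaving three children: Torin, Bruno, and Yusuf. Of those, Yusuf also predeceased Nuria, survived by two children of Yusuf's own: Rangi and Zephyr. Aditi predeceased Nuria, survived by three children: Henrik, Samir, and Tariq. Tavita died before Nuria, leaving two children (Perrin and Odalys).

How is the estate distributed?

Torin: €295,000; Bruno: €295,000; Rangi: €147,500; Zephyr: €147,500; Henrik: €295,000; Samir: €295,000; Tariq: €295,000; Perrin: €295,000; Odalys: €295,000

The entire €2,360,000 passes to the descendants.
No child survives, so the initial division is made at the grandchildren's generation.
That amount (€2,360,000) is divided into 8 shares of €295,000: Torin, Bruno, Henrik, Samir, Tariq, Perrin, and Odalys each take €295,000; Yusuf's €295,000 share passes to Yusuf's issue.
Yusuf's share (€295,000) is divided into 2 shares of €147,500: Rangi and Zephyr each take €147,500.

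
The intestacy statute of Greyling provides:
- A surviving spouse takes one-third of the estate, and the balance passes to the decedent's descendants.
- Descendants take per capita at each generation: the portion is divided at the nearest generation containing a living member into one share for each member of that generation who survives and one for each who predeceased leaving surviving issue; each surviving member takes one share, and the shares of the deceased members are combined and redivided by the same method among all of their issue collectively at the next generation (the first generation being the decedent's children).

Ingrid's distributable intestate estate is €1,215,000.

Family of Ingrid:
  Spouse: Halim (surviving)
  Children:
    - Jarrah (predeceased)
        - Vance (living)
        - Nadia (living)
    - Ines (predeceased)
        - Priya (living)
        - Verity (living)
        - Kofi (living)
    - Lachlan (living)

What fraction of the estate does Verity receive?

Halim takes one-third of €1,215,000 = €405,000. The remaining €810,000 passes to the descendants.
The descendants' portion (€810,000) is divided at the children's generation into 3 shares of €270,000. Lachlan takes €270,000. The 2 shares of the deceased (Jarrah and Ines) are combined into a pool of €540,000.
That pool (€540,000) is divided at the grandchildren's generation equally among Vance, Nadia, Priya, Verity, and Kofi: €108,000 each.

Verity receives 4/45 of the estate.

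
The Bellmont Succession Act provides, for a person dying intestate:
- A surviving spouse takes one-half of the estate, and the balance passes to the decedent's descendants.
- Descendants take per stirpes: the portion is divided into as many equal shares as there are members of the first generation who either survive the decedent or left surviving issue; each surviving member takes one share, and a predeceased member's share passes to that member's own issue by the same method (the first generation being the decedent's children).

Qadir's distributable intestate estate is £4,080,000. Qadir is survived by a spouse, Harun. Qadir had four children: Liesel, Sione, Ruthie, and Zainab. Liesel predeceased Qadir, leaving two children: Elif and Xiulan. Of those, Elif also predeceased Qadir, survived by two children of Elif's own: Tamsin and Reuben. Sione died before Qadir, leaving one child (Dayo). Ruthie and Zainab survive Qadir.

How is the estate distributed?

Harun takes one-half of £4,080,000 = £2,040,000. The remaining £2,040,000 passes to the descendants.
The descendants' portion (£2,040,000) is divided into 4 shares of £510,000: Ruthie and Zainab each take £510,000; Liesel's £510,000 share passes to Liesel's issue; Sione's £510,000 share passes to Sione's issue.
Liesel's share (£510,000) is divided into 2 shares of £255,000: Xiulan takes £255,000; Elif's £255,000 share passes to Elif's issue.
Elif's share (£255,000) is divided into 2 shares of £127,500: Tamsin and Reuben each take £127,500.
Sione's share (£510,000) passes entirely to Dayo.

Harun: £2,040,000; Tamsin: £127,500; Reuben: £127,500; Xiulan: £255,000; Dayo: £510,000; Ruthie: £510,000; Zainab: £510,000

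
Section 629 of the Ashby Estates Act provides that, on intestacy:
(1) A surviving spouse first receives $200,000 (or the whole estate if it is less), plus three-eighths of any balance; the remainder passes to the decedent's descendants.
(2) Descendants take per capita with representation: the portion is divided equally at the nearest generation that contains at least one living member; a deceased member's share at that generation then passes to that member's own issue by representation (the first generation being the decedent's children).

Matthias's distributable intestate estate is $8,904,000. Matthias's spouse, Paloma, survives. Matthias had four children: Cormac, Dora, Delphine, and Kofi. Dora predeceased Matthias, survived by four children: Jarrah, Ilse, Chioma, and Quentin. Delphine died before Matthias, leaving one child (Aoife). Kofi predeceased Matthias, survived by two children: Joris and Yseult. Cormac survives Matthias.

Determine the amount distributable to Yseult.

Yseult receives $680,000.

Paloma first takes $200,000, leaving a balance of $8,704,000. Paloma then takes three-eighths of the balance ($3,264,000), for a total of $3,464,000. The remaining $5,440,000 passes to the descendants.
The descendants' portion ($5,440,000) is divided into 4 shares of $1,360,000: Cormac takes $1,360,000; Dora's $1,360,000 share passes to Dora's issue; Delphine's $1,360,000 share passes to Delphine's issue; Kofi's $1,360,000 share passes to Kofi's issue.
Dora's share ($1,360,000) is divided into 4 shares of $340,000: Jarrah, Ilse, Chioma, and Quentin each take $340,000.
Delphine's share ($1,360,000) passes entirely to Aoife.
Kofi's share ($1,360,000) is divided into 2 shares of $680,000: Joris and Yseult each take $680,000.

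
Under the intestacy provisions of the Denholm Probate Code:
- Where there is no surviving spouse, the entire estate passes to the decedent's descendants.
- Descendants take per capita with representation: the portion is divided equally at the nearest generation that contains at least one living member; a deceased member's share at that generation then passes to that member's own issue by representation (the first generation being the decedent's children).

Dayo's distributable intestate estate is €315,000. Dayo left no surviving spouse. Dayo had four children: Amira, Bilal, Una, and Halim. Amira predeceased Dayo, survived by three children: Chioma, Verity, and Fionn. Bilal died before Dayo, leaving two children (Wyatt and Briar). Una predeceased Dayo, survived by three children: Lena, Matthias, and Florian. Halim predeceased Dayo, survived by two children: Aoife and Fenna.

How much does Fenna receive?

The entire €315,000 passes to the descendants.
No child survives, so the initial division is made at the grandchildren's generation.
That amount (€315,000) is divided into 10 shares of €31,500: Chioma, Verity, Fionn, Wyatt, Briar, Lena, Matthias, Florian, Aoife, and Fenna each take €31,500.

Fenna receives €31,500.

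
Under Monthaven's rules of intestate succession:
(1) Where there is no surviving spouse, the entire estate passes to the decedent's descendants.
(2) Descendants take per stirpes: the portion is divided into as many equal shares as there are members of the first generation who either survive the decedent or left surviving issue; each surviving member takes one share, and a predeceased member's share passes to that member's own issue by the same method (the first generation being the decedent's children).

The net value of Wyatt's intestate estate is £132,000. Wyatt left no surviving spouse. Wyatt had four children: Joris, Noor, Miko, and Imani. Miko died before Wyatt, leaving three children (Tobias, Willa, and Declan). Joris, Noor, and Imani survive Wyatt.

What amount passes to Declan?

The entire £132,000 passes to the descendants.
That amount (£132,000) is divided into 4 shares of £33,000: Joris, Noor, and Imani each take £33,000; Miko's £33,000 share passes to Miko's issue.
Miko's share (£33,000) is divided into 3 shares of £11,000: Tobias, Willa, and Declan each take £11,000.

Declan receives £11,000.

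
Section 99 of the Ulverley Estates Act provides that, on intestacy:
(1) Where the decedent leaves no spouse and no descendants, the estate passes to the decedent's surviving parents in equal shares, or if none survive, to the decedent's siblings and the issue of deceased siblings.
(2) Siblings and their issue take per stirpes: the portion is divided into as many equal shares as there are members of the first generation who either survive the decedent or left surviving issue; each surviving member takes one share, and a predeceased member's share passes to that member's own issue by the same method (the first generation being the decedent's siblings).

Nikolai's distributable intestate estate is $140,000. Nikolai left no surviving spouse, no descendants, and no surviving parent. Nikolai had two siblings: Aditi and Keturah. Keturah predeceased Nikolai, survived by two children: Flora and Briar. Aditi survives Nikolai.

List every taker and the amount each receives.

The entire $140,000 passes to the siblings and their issue.
That amount ($140,000) is divided into 2 shares of $70,000: Aditi takes $70,000; Keturah's $70,000 share passes to Keturah's issue.
Keturah's share ($70,000) is divided into 2 shares of $35,000: Flora and Briar each take $35,000.

Aditi: $70,000; Flora: $35,000; Briar: $35,000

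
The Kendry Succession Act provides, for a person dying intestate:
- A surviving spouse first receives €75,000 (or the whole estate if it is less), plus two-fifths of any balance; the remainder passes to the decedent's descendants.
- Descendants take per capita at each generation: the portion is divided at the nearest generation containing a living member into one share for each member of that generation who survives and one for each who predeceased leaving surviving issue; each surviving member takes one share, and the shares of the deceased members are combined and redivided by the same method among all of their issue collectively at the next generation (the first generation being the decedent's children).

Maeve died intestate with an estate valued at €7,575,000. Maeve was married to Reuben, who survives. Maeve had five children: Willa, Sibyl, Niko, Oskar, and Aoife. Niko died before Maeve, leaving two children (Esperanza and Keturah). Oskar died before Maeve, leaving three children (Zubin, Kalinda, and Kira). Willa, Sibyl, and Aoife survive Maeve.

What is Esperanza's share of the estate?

Reuben first takes €75,000, leaving a balance of €7,500,000. Reuben then takes two-fifths of the balance (€3,000,000), for a total of €3,075,000. The remaining €4,500,000 passes to the descendants.
The descendants' portion (€4,500,000) is divided at the children's generation into 5 shares of €900,000. Willa, Sibyl, and Aoife each take €900,000. The 2 shares of the deceased (Niko and Oskar) are combined into a pool of €1,800,000.
That pool (€1,800,000) is divided at the grandchildren's generation equally among Esperanza, Keturah, Zubin, Kalinda, and Kira: €360,000 each.

Esperanza receives €360,000.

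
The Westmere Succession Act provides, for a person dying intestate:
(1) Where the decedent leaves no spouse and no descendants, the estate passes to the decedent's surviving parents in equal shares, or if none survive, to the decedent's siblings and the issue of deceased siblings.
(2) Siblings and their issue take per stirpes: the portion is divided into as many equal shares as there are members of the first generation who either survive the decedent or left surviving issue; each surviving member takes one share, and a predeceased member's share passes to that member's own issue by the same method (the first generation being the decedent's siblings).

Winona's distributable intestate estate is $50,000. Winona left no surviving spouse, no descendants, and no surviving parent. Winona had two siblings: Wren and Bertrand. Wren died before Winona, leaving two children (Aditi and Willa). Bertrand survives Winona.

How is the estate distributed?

Aditi: $12,500; Willa: $12,500; Bertrand: $25,000

The entire $50,000 passes to the siblings and their issue.
That amount ($50,000) is divided into 2 shares of $25,000: Bertrand takes $25,000; Wren's $25,000 share passes to Wren's issue.
Wren's share ($25,000) is divided into 2 shares of $12,500: Aditi and Willa each take $12,500.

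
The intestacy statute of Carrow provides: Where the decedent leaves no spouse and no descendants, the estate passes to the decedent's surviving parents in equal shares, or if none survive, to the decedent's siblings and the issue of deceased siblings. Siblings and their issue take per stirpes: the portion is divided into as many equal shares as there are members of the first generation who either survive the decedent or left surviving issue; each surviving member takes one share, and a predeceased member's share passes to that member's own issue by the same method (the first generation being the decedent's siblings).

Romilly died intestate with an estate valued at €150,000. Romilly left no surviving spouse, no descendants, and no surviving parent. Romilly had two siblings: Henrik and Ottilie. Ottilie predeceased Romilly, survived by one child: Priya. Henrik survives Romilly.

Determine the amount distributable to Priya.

The entire €150,000 passes to the siblings and their issue.
That amount (€150,000) is divided into 2 shares of €75,000: Henrik takes €75,000; Ottilie's €75,000 share passes to Ottilie's issue.
Ottilie's share (€75,000) passes entirely to Priya.

Priya receives €75,000.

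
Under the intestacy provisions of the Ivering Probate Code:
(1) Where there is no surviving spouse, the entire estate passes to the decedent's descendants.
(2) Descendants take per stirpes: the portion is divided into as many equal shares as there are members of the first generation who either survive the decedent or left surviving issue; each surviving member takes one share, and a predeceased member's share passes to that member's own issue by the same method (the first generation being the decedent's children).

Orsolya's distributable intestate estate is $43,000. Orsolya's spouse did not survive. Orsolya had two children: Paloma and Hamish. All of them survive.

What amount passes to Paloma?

The entire $43,000 passes to the descendants.
That amount ($43,000) is divided into 2 shares of $21,500: Paloma and Hamish each take $21,500.

Paloma receives $21,500.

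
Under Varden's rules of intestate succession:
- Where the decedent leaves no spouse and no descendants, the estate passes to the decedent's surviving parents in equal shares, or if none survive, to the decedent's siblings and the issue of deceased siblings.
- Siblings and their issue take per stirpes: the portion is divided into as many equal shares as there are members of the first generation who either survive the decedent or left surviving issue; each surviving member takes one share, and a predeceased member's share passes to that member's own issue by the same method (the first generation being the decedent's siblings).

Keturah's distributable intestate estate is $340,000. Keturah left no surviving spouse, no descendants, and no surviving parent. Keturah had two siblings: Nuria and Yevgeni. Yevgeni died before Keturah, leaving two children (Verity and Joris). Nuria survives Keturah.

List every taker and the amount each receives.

Nuria: $170,000; Verity: $85,000; Joris: $85,000

The entire $340,000 passes to the siblings and their issue.
That amount ($340,000) is divided into 2 shares of $170,000: Nuria takes $170,000; Yevgeni's $170,000 share passes to Yevgeni's issue.
Yevgeni's share ($170,000) is divided into 2 shares of $85,000: Verity and Joris each take $85,000.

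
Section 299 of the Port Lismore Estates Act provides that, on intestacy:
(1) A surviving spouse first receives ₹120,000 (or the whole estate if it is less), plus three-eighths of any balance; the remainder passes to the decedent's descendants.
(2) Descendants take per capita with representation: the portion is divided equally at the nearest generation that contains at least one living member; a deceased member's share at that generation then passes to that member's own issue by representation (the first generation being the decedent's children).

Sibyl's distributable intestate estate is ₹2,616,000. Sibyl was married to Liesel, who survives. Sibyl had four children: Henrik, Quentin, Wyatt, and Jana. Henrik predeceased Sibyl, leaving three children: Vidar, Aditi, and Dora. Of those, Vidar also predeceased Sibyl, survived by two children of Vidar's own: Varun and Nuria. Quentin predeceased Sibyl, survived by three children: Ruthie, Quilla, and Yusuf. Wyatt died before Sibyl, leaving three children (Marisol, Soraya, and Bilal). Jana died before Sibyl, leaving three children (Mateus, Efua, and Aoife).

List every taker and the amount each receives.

Liesel: ₹1,056,000; Varun: ₹65,000; Nuria: ₹65,000; Aditi: ₹130,000; Dora: ₹130,000; Ruthie: ₹130,000; Quilla: ₹130,000; Yusuf: ₹130,000; Marisol: ₹130,000; Soraya: ₹130,000; Bilal: ₹130,000; Mateus: ₹130,000; Efua: ₹130,000; Aoife: ₹130,000

Liesel first takes ₹120,000, leaving a balance of ₹2,496,000. Liesel then takes three-eighths of the balance (₹936,000), for a total of ₹1,056,000. The remaining ₹1,560,000 passes to the descendants.
No child survives, so the initial division is made at the grandchildren's generation.
The descendants' portion (₹1,560,000) is divided into 12 shares of ₹130,000: Aditi, Dora, Ruthie, Quilla, Yusuf, Marisol, Soraya, Bilal, Mateus, Efua, and Aoife each take ₹130,000; Vidar's ₹130,000 share passes to Vidar's issue.
Vidar's share (₹130,000) is divided into 2 shares of ₹65,000: Varun and Nuria each take ₹65,000.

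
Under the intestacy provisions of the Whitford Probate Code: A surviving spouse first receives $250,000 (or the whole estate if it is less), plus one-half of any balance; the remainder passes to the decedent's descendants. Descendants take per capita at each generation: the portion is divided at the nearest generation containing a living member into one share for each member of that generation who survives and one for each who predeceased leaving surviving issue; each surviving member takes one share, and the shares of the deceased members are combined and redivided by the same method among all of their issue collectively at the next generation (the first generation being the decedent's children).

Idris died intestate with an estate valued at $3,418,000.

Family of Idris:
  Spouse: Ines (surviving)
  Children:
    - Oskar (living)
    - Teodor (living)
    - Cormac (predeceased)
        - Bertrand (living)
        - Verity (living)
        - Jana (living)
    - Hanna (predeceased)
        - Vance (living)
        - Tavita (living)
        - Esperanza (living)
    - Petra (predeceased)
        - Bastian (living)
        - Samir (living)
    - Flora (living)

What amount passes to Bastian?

Ines first takes $250,000, leaving a balance of $3,168,000. Ines then takes one-half of the balance ($1,584,000), for a total of $1,834,000. The remaining $1,584,000 passes to the descendants.
The descendants' portion ($1,584,000) is divided at the children's generation into 6 shares of $264,000. Oskar, Teodor, and Flora each take $264,000. The 3 shares of the deceased (Cormac, Hanna, and Petra) are combined into a pool of $792,000.
That pool ($792,000) is divided at the grandchildren's generation equally among Bertrand, Verity, Jana, Vance, Tavita, Esperanza, Bastian, and Samir: $99,000 each.

Bastian receives $99,000.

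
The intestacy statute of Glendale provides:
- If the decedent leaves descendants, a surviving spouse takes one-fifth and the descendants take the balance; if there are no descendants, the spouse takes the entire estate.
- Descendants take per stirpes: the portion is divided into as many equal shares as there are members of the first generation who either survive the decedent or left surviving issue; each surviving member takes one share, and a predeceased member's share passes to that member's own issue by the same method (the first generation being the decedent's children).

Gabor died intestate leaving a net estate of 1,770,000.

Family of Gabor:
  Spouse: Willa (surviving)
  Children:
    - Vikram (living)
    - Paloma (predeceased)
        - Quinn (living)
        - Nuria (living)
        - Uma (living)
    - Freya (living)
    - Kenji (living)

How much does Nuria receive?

Nuria receives 118,000.

Willa takes one-fifth of 1,770,000 = 354,000. The remaining 1,416,000 passes to the descendants.
The descendants' portion (1,416,000) is divided into 4 shares of 354,000: Vikram, Freya, and Kenji each take 354,000; Paloma's 354,000 share passes to Paloma's issue.
Paloma's share (354,000) is divided into 3 shares of 118,000: Quinn, Nuria, and Uma each take 118,000.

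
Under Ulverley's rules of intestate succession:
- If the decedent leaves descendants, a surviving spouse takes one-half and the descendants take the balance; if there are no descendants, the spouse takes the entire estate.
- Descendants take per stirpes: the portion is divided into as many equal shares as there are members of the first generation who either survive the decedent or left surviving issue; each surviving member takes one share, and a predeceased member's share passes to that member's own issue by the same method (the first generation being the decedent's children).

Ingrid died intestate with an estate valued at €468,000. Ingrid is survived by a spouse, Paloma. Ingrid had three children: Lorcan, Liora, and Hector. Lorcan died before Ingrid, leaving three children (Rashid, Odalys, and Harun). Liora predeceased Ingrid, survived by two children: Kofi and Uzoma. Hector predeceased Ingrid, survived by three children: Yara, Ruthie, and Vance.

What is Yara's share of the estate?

Paloma takes one-half of €468,000 = €234,000. The remaining €234,000 passes to the descendants.
The descendants' portion (€234,000) is divided into 3 shares of €78,000: Lorcan's €78,000 share passes to Lorcan's issue; Liora's €78,000 share passes to Liora's issue; Hector's €78,000 share passes to Hector's issue.
Lorcan's share (€78,000) is divided into 3 shares of €26,000: Rashid, Odalys, and Harun each take €26,000.
Liora's share (€78,000) is divided into 2 shares of €39,000: Kofi and Uzoma each take €39,000.
Hector's share (€78,000) is divided into 3 shares of €26,000: Yara, Ruthie, and Vance each take €26,000.

Yara receives €26,000.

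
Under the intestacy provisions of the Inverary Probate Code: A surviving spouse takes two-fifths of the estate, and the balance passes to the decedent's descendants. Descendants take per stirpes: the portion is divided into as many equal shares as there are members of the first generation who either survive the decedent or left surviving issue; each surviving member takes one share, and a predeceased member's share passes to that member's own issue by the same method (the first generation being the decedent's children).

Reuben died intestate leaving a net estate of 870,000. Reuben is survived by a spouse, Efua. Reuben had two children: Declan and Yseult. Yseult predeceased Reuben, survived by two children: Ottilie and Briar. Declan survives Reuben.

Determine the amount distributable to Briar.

Briar receives 130,500.

Efua takes two-fifths of 870,000 = 348,000. The remaining 522,000 passes to the descendants.
The descendants' portion (522,000) is divided into 2 shares of 261,000: Declan takes 261,000; Yseult's 261,000 share passes to Yseult's issue.
Yseult's share (261,000) is divided into 2 shares of 130,500: Ottilie and Briar each take 130,500.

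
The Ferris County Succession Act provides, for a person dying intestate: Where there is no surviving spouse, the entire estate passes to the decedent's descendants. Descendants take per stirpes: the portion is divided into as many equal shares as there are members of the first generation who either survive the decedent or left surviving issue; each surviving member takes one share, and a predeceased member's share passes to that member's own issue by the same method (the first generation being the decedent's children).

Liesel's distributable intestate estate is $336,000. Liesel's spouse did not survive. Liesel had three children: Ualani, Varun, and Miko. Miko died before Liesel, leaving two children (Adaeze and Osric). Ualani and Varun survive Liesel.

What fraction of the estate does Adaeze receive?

Adaeze receives 1/6 of the estate.

The entire $336,000 passes to the descendants.
That amount ($336,000) is divided into 3 shares of $112,000: Ualani and Varun each take $112,000; Miko's $112,000 share passes to Miko's issue.
Miko's share ($112,000) is divided into 2 shares of $56,000: Adaeze and Osric each take $56,000.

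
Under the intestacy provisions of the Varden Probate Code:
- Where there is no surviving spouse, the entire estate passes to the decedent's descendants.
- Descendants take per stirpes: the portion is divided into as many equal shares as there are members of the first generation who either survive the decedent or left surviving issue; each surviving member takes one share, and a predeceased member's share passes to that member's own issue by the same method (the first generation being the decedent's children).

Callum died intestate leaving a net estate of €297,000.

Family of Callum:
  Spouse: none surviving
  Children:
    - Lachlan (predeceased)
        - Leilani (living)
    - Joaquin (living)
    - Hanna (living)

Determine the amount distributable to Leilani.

The entire €297,000 passes to the descendants.
That amount (€297,000) is divided into 3 shares of €99,000: Joaquin and Hanna each take €99,000; Lachlan's €99,000 share passes to Lachlan's issue.
Lachlan's share (€99,000) passes entirely to Leilani.

Leilani receives €99,000.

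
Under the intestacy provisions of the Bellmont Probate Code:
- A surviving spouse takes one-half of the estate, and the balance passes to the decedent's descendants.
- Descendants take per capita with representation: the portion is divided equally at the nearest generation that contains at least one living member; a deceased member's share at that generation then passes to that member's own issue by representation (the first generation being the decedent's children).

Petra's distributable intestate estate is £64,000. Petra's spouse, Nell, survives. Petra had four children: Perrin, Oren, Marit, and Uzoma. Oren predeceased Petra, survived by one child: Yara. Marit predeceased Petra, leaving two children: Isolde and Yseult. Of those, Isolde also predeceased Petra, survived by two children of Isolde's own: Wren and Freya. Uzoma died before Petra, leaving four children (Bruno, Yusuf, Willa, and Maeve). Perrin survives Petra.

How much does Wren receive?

Nell takes one-half of £64,000 = £32,000. The remaining £32,000 passes to the descendants.
The descendants' portion (£32,000) is divided into 4 shares of £8,000: Perrin takes £8,000; Oren's £8,000 share passes to Oren's issue; Marit's £8,000 share passes to Marit's issue; Uzoma's £8,000 share passes to Uzoma's issue.
Oren's share (£8,000) passes entirely to Yara.
Marit's share (£8,000) is divided into 2 shares of £4,000: Yseult takes £4,000; Isolde's £4,000 share passes to Isolde's issue.
Isolde's share (£4,000) is divided into 2 shares of £2,000: Wren and Freya each take £2,000.
Uzoma's share (£8,000) is divided into 4 shares of £2,000: Bruno, Yusuf, Willa, and Maeve each take £2,000.

Wren receives £2,000.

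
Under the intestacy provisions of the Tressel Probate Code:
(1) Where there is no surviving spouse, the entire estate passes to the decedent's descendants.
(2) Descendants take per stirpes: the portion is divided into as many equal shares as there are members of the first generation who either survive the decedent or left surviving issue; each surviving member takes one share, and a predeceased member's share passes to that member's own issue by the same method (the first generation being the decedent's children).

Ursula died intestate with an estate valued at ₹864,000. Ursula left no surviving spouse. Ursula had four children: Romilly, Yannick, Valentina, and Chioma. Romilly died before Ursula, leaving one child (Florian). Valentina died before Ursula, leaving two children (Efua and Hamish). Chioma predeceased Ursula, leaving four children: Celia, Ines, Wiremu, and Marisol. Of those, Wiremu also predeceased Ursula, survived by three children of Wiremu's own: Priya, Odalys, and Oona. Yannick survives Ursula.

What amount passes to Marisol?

The entire ₹864,000 passes to the descendants.
That amount (₹864,000) is divided into 4 shares of ₹216,000: Yannick takes ₹216,000; Romilly's ₹216,000 share passes to Romilly's issue; Valentina's ₹216,000 share passes to Valentina's issue; Chioma's ₹216,000 share passes to Chioma's issue.
Romilly's share (₹216,000) passes entirely to Florian.
Valentina's share (₹216,000) is divided into 2 shares of ₹108,000: Efua and Hamish each take ₹108,000.
Chioma's share (₹216,000) is divided into 4 shares of ₹54,000: Celia, Ines, and Marisol each take ₹54,000; Wiremu's ₹54,000 share passes to Wiremu's issue.
Wiremu's share (₹54,000) is divided into 3 shares of ₹18,000: Priya, Odalys, and Oona each take ₹18,000.

Marisol receives ₹54,000.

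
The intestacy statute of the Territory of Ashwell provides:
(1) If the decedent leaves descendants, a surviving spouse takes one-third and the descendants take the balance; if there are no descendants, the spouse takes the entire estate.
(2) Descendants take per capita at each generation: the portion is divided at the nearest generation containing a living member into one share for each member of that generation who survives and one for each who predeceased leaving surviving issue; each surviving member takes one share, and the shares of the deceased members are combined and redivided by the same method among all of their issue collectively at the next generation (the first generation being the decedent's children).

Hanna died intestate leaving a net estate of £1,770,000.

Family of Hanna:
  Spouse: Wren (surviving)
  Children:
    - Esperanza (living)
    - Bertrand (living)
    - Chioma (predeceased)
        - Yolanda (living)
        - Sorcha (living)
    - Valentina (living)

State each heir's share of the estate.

Wren: £590,000; Esperanza: £295,000; Bertrand: £295,000; Yolanda: £147,500; Sorcha: £147,500; Valentina: £295,000

Wren takes one-third of £1,770,000 = £590,000. The remaining £1,180,000 passes to the descendants.
The descendants' portion (£1,180,000) is divided at the children's generation into 4 shares of £295,000. Esperanza, Bertrand, and Valentina each take £295,000. The remaining share for the deceased Chioma (£295,000) is carried to the next generation.
That pool (£295,000) is divided at the grandchildren's generation equally among Yolanda and Sorcha: £147,500 each.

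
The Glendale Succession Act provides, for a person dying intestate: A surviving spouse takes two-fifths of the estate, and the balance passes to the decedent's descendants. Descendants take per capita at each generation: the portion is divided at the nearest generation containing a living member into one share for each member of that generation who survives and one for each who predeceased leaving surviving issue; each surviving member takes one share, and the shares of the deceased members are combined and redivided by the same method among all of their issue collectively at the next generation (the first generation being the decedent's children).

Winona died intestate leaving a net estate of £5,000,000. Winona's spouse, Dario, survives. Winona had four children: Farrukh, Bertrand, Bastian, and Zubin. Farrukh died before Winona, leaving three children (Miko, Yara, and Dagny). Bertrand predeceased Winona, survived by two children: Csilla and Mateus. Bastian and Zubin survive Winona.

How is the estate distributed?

Dario takes two-fifths of £5,000,000 = £2,000,000. The remaining £3,000,000 passes to the descendants.
The descendants' portion (£3,000,000) is divided at the children's generation into 4 shares of £750,000. Bastian and Zubin each take £750,000. The 2 shares of the deceased (Farrukh and Bertrand) are combined into a pool of £1,500,000.
That pool (£1,500,000) is divided at the grandchildren's generation equally among Miko, Yara, Dagny, Csilla, and Mateus: £300,000 each.

Dario: £2,000,000; Miko: £300,000; Yara: £300,000; Dagny: £300,000; Csilla: £300,000; Mateus: £300,000; Bastian: £750,000; Zubin: £750,000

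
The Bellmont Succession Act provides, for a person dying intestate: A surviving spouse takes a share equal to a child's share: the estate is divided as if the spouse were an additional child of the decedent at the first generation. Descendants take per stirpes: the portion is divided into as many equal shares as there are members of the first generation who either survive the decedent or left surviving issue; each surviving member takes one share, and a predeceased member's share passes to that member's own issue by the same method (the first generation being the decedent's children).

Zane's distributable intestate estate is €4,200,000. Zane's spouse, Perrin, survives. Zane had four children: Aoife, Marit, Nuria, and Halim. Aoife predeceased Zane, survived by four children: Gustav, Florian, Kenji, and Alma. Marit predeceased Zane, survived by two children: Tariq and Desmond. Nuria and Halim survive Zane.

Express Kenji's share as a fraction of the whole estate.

Kenji receives 1/20 of the estate.

The spouse counts as an additional share at the children's level, so there are 5 primary shares of €840,000. Perrin takes one such share (€840,000).
The children's combined portion (€3,360,000) is divided into 4 shares of €840,000: Nuria and Halim each take €840,000; Aoife's €840,000 share passes to Aoife's issue; Marit's €840,000 share passes to Marit's issue.
Aoife's share (€840,000) is divided into 4 shares of €210,000: Gustav, Florian, Kenji, and Alma each take €210,000.
Marit's share (€840,000) is divided into 2 shares of €420,000: Tariq and Desmond each take €420,000.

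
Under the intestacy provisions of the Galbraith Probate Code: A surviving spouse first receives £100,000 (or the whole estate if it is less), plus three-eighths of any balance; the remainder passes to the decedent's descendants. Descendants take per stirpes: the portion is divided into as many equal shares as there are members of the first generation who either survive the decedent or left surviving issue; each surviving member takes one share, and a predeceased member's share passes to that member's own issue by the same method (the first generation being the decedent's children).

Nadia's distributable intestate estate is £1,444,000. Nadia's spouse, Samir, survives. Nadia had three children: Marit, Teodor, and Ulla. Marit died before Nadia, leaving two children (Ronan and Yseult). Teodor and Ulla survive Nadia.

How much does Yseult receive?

Samir first takes £100,000, leaving a balance of £1,344,000. Samir then takes three-eighths of the balance (£504,000), for a total of £604,000. The remaining £840,000 passes to the descendants.
The descendants' portion (£840,000) is divided into 3 shares of £280,000: Teodor and Ulla each take £280,000; Marit's £280,000 share passes to Marit's issue.
Marit's share (£280,000) is divided into 2 shares of £140,000: Ronan and Yseult each take £140,000.

Yseult receives £140,000.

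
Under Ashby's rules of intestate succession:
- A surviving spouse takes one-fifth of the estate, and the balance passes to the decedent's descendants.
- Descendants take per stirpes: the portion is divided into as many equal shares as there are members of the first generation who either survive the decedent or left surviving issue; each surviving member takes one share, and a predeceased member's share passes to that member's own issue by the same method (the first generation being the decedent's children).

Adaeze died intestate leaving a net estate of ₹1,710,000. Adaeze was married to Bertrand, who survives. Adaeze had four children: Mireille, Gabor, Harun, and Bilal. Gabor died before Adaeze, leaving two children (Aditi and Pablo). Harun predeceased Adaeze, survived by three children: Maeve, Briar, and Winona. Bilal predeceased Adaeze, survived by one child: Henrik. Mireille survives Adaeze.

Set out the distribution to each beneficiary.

Bertrand: ₹342,000; Mireille: ₹342,000; Aditi: ₹171,000; Pablo: ₹171,000; Maeve: ₹114,000; Briar: ₹114,000; Winona: ₹114,000; Henrik: ₹342,000

Bertrand takes one-fifth of ₹1,710,000 = ₹342,000. The remaining ₹1,368,000 passes to the descendants.
The descendants' portion (₹1,368,000) is divided into 4 shares of ₹342,000: Mireille takes ₹342,000; Gabor's ₹342,000 share passes to Gabor's issue; Harun's ₹342,000 share passes to Harun's issue; Bilal's ₹342,000 share passes to Bilal's issue.
Gabor's share (₹342,000) is divided into 2 shares of ₹171,000: Aditi and Pablo each take ₹171,000.
Harun's share (₹342,000) is divided into 3 shares of ₹114,000: Maeve, Briar, and Winona each take ₹114,000.
Bilal's share (₹342,000) passes entirely to Henrik.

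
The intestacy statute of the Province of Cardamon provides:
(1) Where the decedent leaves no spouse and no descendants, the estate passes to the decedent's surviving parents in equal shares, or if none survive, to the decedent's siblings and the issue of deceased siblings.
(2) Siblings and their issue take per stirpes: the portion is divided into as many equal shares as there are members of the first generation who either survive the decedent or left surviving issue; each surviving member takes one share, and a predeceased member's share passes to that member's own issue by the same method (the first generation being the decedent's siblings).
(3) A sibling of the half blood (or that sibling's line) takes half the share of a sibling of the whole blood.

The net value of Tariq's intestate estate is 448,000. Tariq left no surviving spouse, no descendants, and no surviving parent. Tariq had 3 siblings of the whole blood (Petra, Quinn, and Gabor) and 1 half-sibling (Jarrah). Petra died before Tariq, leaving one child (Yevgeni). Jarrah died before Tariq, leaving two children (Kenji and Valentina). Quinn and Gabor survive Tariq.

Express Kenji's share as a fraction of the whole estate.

Kenji receives 1/14 of the estate.

The entire 448,000 passes to the siblings and their issue.
Counting each half-blood sibling's line as half a unit, there are 7/2 units in 448,000, so one unit is 128,000. Whole-blood lines (Petra, Quinn, and Gabor) take 128,000 each; half-blood lines (Jarrah) take 64,000 each.
Petra's share (128,000) passes entirely to Yevgeni.
Jarrah's share (64,000) is divided into 2 shares of 32,000: Kenji and Valentina each take 32,000.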